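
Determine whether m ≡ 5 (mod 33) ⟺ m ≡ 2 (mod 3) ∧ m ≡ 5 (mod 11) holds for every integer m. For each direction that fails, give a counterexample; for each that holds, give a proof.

(⟹) Suppose m ≡ 5 (mod 33); write m = 33j + 5. Since 3 ∣ 33, reducing mod 3 gives m ≡ 5 ≡ 2 (mod 3); since 11 ∣ 33, reducing mod 11 gives m ≡ 5 (mod 11).

(⟸) Conversely, if m ≡ 2 (mod 3) and m ≡ 5 (mod 11), then by the Chinese remainder theorem m ≡ 5 (mod 33). This is exactly m ≡ 5 (mod 33).

Both implications hold.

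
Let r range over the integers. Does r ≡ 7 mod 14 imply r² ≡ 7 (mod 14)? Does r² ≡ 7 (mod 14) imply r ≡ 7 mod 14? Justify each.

Both directions hold; the statement is true.

[⇒] Suppose r ≡ 7 mod 14. Write r = 14j + 7. Then (14j + 7)² = 196j² + 196j + 49 = 14(14j² + 14j + 3) + 7, so r² ≡ 7 (mod 14).

[⇐] Conversely, suppose r² ≡ 7 (mod 14). The only residue r in {0, …, 13} with r² ≡ 7 (mod 14) is r = 7, so r ≡ 7 (mod 14).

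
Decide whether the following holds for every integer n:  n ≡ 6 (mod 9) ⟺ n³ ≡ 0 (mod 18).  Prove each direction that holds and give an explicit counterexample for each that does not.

Forward direction. This fails: take n = 15. Then 15 ≡ 6 (mod 9), but 15³ = 3375 ≡ 9 (mod 18), not 0.

Converse. This fails: take n = 0. Then 0³ = 0 ≡ 0 (mod 18), yet 0 ≡ 0 (mod 9), not 6.

(⇒) fails and (⇐) fails.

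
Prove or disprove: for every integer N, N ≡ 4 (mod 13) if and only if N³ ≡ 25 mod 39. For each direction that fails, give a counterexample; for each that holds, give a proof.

Neither direction holds.

[⇒] This fails: take N = 17. Then 17 ≡ 4 (mod 13), but 17³ = 4913 ≡ 38 (mod 39), not 25.

[⇐] This fails: take N = 10. Then 10³ = 1000 ≡ 25 (mod 39), yet 10 ≡ 10 (mod 13), not 4.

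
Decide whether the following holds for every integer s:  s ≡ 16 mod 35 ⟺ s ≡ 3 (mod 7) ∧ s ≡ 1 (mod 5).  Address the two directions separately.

(⟹) This fails: s = 16 gives 16 ≡ 16 (mod 35) but 16 ≡ 2 (mod 7), so the conjunction on the right does not hold.

(⟸) This fails: s = 31 satisfies both congruences on the right (31 ≡ 3 mod 7 and 31 ≡ 1 mod 5) yet 31 ≡ 31 (mod 35), not 16.

Neither direction holds.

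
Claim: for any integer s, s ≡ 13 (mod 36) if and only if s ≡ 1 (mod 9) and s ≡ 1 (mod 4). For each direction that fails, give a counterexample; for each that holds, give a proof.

[⇒] This fails: s = 13 gives 13 ≡ 13 (mod 36) but 13 ≡ 4 (mod 9), so the conjunction on the right does not hold.

[⇐] This fails: s = 1 satisfies both congruences on the right (1 ≡ 1 mod 9 and 1 ≡ 1 mod 4) yet 1 ≡ 1 (mod 36), not 13.

Neither implication holds.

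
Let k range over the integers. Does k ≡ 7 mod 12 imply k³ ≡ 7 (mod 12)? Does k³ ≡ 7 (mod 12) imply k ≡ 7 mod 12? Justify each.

(→) Suppose k ≡ 7 mod 12. Write k = 12j + 7. Then (12j + 7)³ = 1728j³ + 3024j² + 1764j + 343 = 12(144j³ + 252j² + 147j + 28) + 7, so k³ ≡ 7 (mod 12).

(←) Conversely, suppose k³ ≡ 7 (mod 12). The only residue r in {0, …, 11} with r³ ≡ 7 (mod 12) is r = 7, so k ≡ 7 (mod 12).

Both directions hold.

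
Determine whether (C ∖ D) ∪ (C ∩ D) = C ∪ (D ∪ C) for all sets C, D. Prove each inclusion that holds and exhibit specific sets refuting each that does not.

Forward inclusion. Let x ∈ (C ∖ D) ∪ (C ∩ D). Then either x ∈ C and x ∉ D; or x ∈ C ∩ D. In each case x ∈ C ∪ (D ∪ C), so (C ∖ D) ∪ (C ∩ D) ⊆ C ∪ (D ∪ C).

Reverse inclusion. This inclusion fails. Take C = ∅, D = {1}; then 1 ∈ C ∪ (D ∪ C) but 1 ∉ (C ∖ D) ∪ (C ∩ D).

The sets are not equal: only the forward inclusion holds.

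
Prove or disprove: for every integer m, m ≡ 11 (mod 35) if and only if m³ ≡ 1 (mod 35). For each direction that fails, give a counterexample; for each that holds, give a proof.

(⇒) holds; (⇐) fails.

(⇐) This fails: take m = 1. Then 1³ = 1 ≡ 1 (mod 35), yet 1 ≡ 1 (mod 35), not 11.

(⇒) Suppose m ≡ 11 (mod 35). Write m = 35j + 11. Then (35j + 11)³ = 42875j³ + 40425j² + 12705j + 1331 = 35(1225j³ + 1155j² + 363j + 38) + 1, so m³ ≡ 1 (mod 35).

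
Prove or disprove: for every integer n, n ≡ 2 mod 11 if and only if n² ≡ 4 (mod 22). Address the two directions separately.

Both directions fail.

(⇒) This fails: take n = 13. Then 13 ≡ 2 (mod 11), but 13² = 169 ≡ 15 (mod 22), not 4.

(⇐) This fails: take n = 20. Then 20² = 400 ≡ 4 (mod 22), yet 20 ≡ 9 (mod 11), not 2.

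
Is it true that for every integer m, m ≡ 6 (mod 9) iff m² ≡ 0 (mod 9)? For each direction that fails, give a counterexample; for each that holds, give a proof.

(→) Suppose m ≡ 6 (mod 9). Write m = 9j + 6. Then (9j + 6)² = 81j² + 108j + 36 = 9(9j² + 12j + 4) + 0, so m² ≡ 0 (mod 9).

(←) This fails: take m = 0. Then 0² = 0 ≡ 0 (mod 9), yet 0 ≡ 0 (mod 9), not 6.

The forward direction holds; the converse fails.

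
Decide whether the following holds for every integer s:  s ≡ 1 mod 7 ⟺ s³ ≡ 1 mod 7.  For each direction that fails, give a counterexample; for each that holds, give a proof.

Only the forward implication holds.

(⇒) Suppose s ≡ 1 mod 7. Write s = 7j + 1. Then (7j + 1)³ = 343j³ + 147j² + 21j + 1 = 7(49j³ + 21j² + 3j) + 1, so s³ ≡ 1 (mod 7).

(⇐) This fails: take s = 2. Then 2³ = 8 ≡ 1 (mod 7), yet 2 ≡ 2 (mod 7), not 1.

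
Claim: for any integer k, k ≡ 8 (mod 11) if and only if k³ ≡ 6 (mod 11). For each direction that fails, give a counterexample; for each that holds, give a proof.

(⇒) Suppose k ≡ 8 (mod 11). Write k = 11j + 8. Then (11j + 8)³ = 1331j³ + 2904j² + 2112j + 512 = 11(121j³ + 264j² + 192j + 46) + 6, so k³ ≡ 6 (mod 11).

(⇐) For the converse, argue contrapositively. If k ≢ 8 (mod 11), then k is congruent to one of 0, 1, 2, 3, 4, 5, 6, 7, 9, 10 modulo 11, and these give k³ ≡ 0, 1, 8, 5, 9, 4, 7, 2, 3, 10 respectively — never 6.

The biconditional holds.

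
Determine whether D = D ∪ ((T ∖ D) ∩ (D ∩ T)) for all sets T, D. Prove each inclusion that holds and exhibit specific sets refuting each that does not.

(⟹) Let x ∈ D. Then either x ∈ D and x ∉ T; or x ∈ T ∩ D. In each case x ∈ D ∪ ((T ∖ D) ∩ (D ∩ T)), so D ⊆ D ∪ ((T ∖ D) ∩ (D ∩ T)).

(⟸) Let x ∈ D ∪ ((T ∖ D) ∩ (D ∩ T)). Then either x ∈ D and x ∉ T; or x ∈ T ∩ D. In each case x ∈ D, so D ∪ ((T ∖ D) ∩ (D ∩ T)) ⊆ D.

The two sets are equal.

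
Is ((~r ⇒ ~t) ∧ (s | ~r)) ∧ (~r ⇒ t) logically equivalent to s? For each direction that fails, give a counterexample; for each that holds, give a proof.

The forward direction holds; the converse fails.

(⇒) Assume the antecedent. If t is true, the antecedent forces (t = T, r = T, s = T), and s holds there. If t is false, the antecedent forces (t = F, r = T, s = T), and s holds there. Either way s holds.

(⇐) This fails. Under t = F, r = F, s = T, the left side is false but the right side is true.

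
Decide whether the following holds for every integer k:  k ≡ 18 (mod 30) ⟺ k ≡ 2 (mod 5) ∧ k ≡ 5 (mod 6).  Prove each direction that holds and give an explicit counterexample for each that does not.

Both directions fail.

(⟹) This fails: k = 18 gives 18 ≡ 18 (mod 30) but 18 ≡ 3 (mod 5), so the conjunction on the right does not hold.

(⟸) This fails: k = 17 satisfies both congruences on the right (17 ≡ 2 mod 5 and 17 ≡ 5 mod 6) yet 17 ≡ 17 (mod 30), not 18.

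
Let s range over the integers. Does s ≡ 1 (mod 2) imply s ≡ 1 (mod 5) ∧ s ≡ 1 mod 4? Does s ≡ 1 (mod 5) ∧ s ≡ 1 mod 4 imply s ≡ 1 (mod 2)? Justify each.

(⇒) fails; (⇐) holds.

(⇒) This fails: s = 3 gives 3 ≡ 1 (mod 2) but 3 ≡ 3 (mod 5), so the conjunction on the right does not hold.

(⇐) Conversely, if s ≡ 1 (mod 5) and s ≡ 1 (mod 4), then by the Chinese remainder theorem s ≡ 1 (mod 20). Since 1 ≡ 1 (mod 2) and 2 ∣ 20, we get s ≡ 1 (mod 2).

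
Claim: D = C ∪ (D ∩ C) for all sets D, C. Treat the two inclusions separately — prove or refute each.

(⟹) This inclusion fails. Take D = {1}, C = ∅; then 1 ∈ D but 1 ∉ C ∪ (D ∩ C).

(⟸) This inclusion fails. Take D = ∅, C = {1}; then 1 ∈ C ∪ (D ∩ C) but 1 ∉ D.

Both inclusions fail.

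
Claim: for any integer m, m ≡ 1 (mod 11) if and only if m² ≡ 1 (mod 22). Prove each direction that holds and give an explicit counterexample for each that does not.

(⇒) fails and (⇐) fails.

(⇒) This fails: take m = 12. Then 12 ≡ 1 (mod 11), but 12² = 144 ≡ 12 (mod 22), not 1.

(⇐) This fails: take m = 21. Then 21² = 441 ≡ 1 (mod 22), yet 21 ≡ 10 (mod 11), not 1.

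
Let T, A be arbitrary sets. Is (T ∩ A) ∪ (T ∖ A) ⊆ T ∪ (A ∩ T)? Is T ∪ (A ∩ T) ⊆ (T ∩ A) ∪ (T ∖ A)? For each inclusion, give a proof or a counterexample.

The two sets are equal.

(⟸) Let x ∈ T ∪ (A ∩ T). Then either x ∈ T and x ∉ A; or x ∈ T ∩ A. In each case x ∈ (T ∩ A) ∪ (T ∖ A), so T ∪ (A ∩ T) ⊆ (T ∩ A) ∪ (T ∖ A).

(⟹) Let x ∈ (T ∩ A) ∪ (T ∖ A). Then either x ∈ T and x ∉ A; or x ∈ T ∩ A. In each case x ∈ T ∪ (A ∩ T), so (T ∩ A) ∪ (T ∖ A) ⊆ T ∪ (A ∩ T).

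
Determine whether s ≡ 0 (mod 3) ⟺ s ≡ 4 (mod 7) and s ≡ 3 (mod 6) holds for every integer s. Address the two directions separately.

Forward direction. This fails: s = 0 gives 0 ≡ 0 (mod 3) but 0 ≡ 0 (mod 7), so the conjunction on the right does not hold.

Converse. If s ≡ 4 (mod 7) and s ≡ 3 (mod 6), then by the Chinese remainder theorem s ≡ 39 (mod 42). Since 39 ≡ 0 (mod 3) and 3 ∣ 42, we get s ≡ 0 (mod 3).

Only the converse holds.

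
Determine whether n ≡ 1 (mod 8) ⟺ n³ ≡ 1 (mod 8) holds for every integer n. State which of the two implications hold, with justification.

Equivalent; both directions hold.

(→) Suppose n ≡ 1 (mod 8). Write n = 8j + 1. Then (8j + 1)³ = 512j³ + 192j² + 24j + 1 = 8(64j³ + 24j² + 3j) + 1, so n³ ≡ 1 (mod 8).

(←) For the converse, argue contrapositively. If n ≢ 1 (mod 8), then n is congruent to one of 0, 2, 3, 4, 5, 6, 7 modulo 8, and these give n³ ≡ 0, 0, 3, 0, 5, 0, 7 respectively — never 1.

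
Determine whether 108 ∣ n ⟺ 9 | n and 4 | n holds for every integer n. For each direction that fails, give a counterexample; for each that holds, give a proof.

[⇒] If 108 ∣ n, write n = 108q. Since 108 = 12·9, n = 9·(12q), so 9 ∣ n; and since 108 = 27·4, n = 4·(27q), so 4 ∣ n.

[⇐] This fails: take n = 36. Both 9 ∣ 36 and 4 ∣ 36, yet 36 is not a multiple of 108 (since 36 = 0·108 + 36), so 108 ∤ 36.

Only the forward implication holds.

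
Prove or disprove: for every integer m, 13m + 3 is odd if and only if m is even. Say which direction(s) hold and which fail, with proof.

Forward direction. Suppose 13m + 3 is odd. Since 13 is odd, 13m and m have the same parity, so 13m + 3 ≡ m + 3 (mod 2). As 3 is odd, 13m + 3 is odd exactly when m is even. Thus m is even.

Converse. Suppose m is even; write m = 2j. Then 13m + 3 = 13·(2j) + 3 = 2·13j + 3, which is odd.

Both directions hold; the statement is true.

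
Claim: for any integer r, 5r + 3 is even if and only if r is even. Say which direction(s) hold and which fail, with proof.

Forward direction. This fails: r = 5 gives 5r + 3 = 28, which is even, but 5 is odd, not even.

Converse. This also fails: r = 4 is even, but 5r + 3 = 23 is odd, not even.

Neither implication holds.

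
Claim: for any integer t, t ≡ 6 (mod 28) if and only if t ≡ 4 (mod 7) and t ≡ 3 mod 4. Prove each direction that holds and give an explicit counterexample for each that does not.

Neither direction holds.

(→) This fails: t = 6 gives 6 ≡ 6 (mod 28) but 6 ≡ 6 (mod 7), so the conjunction on the right does not hold.

(←) This fails: t = 11 satisfies both congruences on the right (11 ≡ 4 mod 7 and 11 ≡ 3 mod 4) yet 11 ≡ 11 (mod 28), not 6.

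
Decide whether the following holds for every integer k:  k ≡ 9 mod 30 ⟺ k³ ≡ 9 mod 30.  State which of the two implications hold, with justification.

Forward direction. Suppose k ≡ 9 mod 30. Write k = 30j + 9. Then (30j + 9)³ = 27000j³ + 24300j² + 7290j + 729 = 30(900j³ + 810j² + 243j + 24) + 9, so k³ ≡ 9 (mod 30).

Converse. Suppose k³ ≡ 9 (mod 30). The only residue r in {0, …, 29} with r³ ≡ 9 (mod 30) is r = 9, so k ≡ 9 (mod 30).

Equivalent; both directions hold.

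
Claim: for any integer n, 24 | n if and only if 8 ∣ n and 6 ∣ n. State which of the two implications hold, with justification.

Both directions hold.

(⇐) Suppose 8 ∣ n and 6 ∣ n. Any common multiple of 8 and 6 is a multiple of their lcm; here lcm(8, 6) = 8·6/gcd(8, 6) = 48/2 = 24, so 24 ∣ n.

(⇒) If 24 ∣ n, write n = 24q. Since 24 = 3·8, n = 8·(3q), so 8 ∣ n; and since 24 = 4·6, n = 6·(4q), so 6 ∣ n.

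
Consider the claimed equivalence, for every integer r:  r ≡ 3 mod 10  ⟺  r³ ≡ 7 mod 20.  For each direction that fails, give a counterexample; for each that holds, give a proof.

The forward direction fails; the converse holds.

(⟹) This fails: take r = 13. Then 13 ≡ 3 (mod 10), but 13³ = 2197 ≡ 17 (mod 20), not 7.

(⟸) Conversely, the residues r modulo 20 with r³ ≡ 7 (mod 20) are exactly {3}, and each is ≡ 3 (mod 10).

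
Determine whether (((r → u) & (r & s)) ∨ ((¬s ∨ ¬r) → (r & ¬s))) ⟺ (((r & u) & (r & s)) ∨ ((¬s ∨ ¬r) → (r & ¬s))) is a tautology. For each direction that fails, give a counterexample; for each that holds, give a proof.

Equivalent; both directions hold.

(→) Assume the antecedent. If s is true, the antecedent forces (s = T, u = F, r = T) or (s = T, u = T, r = T), and the consequent holds there. If s is false, the antecedent forces (s = F, u = F, r = T) or (s = F, u = T, r = T), and the consequent holds there. Either way the consequent holds.

(←) Assume the antecedent. If s is true, the antecedent forces (s = T, u = F, r = T) or (s = T, u = T, r = T), and the consequent holds there. If s is false, the antecedent forces (s = F, u = F, r = T) or (s = F, u = T, r = T), and the consequent holds there. Either way the consequent holds.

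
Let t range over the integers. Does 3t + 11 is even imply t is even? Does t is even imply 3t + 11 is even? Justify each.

Neither direction holds.

(⇒) This fails: t = 3 gives 3t + 11 = 20, which is even, but 3 is odd, not even.

(⇐) This also fails: t = 2 is even, but 3t + 11 = 17 is odd, not even.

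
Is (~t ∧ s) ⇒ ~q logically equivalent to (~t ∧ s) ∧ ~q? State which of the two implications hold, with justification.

(⇒) This fails. Under q = F, s = F, t = F, the left side is true but the right side is false.

(⇐) Assume the antecedent. If q is true, the antecedent cannot hold. If q is false, (~t ∧ s) ⇒ ~q reduces to true regardless of the other variables. Either way (~t ∧ s) ⇒ ~q holds.

Not equivalent: only (⇐) holds.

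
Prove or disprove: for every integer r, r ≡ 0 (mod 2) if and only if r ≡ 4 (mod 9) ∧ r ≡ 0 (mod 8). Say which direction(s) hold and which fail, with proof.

[⇒] This fails: r = 0 gives 0 ≡ 0 (mod 2) but 0 ≡ 0 (mod 9), so the conjunction on the right does not hold.

[⇐] Conversely, if r ≡ 4 (mod 9) and r ≡ 0 (mod 8), then by the Chinese remainder theorem r ≡ 40 (mod 72). Since 40 ≡ 0 (mod 2) and 2 ∣ 72, we get r ≡ 0 (mod 2).

Not equivalent: only (⇐) holds.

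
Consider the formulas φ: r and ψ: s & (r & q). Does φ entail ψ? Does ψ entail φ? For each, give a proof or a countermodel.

Not equivalent: only (⇐) holds.

(→) This fails. Under q = F, r = T, s = F, the left side is true but the right side is false.

(←) Assume the antecedent. If q is true, the antecedent forces (q = T, r = T, s = T), and r holds there. If q is false, the antecedent cannot hold. Either way r holds.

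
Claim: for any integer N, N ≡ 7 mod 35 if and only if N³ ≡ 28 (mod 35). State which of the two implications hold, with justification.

(⇐) Suppose N³ ≡ 28 (mod 35). The only residue r in {0, …, 34} with r³ ≡ 28 (mod 35) is r = 7, so N ≡ 7 (mod 35).

(⇒) Suppose N ≡ 7 mod 35. Write N = 35j + 7. Then (35j + 7)³ = 42875j³ + 25725j² + 5145j + 343 = 35(1225j³ + 735j² + 147j + 9) + 28, so N³ ≡ 28 (mod 35).

Both directions hold; the statement is true.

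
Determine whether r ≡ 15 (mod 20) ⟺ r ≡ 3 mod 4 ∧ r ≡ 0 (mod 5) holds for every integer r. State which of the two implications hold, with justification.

Both directions hold.

[⇒] Suppose r ≡ 15 (mod 20); write r = 20j + 15. Since 4 ∣ 20, reducing mod 4 gives r ≡ 15 ≡ 3 (mod 4); since 5 ∣ 20, reducing mod 5 gives r ≡ 15 ≡ 0 (mod 5).

[⇐] Conversely, if r ≡ 3 (mod 4) and r ≡ 0 (mod 5), then by the Chinese remainder theorem r ≡ 15 (mod 20). This is exactly r ≡ 15 (mod 20).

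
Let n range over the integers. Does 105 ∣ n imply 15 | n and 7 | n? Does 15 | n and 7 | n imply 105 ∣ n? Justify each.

Both directions hold.

(⟹) If 105 ∣ n, write n = 105q. Since 105 = 7·15, n = 15·(7q), so 15 ∣ n; and since 105 = 15·7, n = 7·(15q), so 7 ∣ n.

(⟸) Suppose 15 ∣ n and 7 ∣ n. Any common multiple of 15 and 7 is a multiple of their lcm; here gcd(15, 7) = 1, so lcm(15, 7) = 15·7 = 105, so 105 ∣ n.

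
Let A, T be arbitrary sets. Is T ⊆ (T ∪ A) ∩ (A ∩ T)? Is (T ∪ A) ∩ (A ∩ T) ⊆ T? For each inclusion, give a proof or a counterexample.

The sets are not equal: only the reverse inclusion holds.

(⟸) Let x ∈ (T ∪ A) ∩ (A ∩ T). Then x ∈ A ∩ T, from which x ∈ T.

(⟹) This inclusion fails. Take A = ∅, T = {1}; then 1 ∈ T but 1 ∉ (T ∪ A) ∩ (A ∩ T).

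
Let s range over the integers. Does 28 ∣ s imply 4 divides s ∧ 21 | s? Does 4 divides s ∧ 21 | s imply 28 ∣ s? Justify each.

(⇒) This fails: take s = 28. Certainly 28 ∣ 28, but 21 ∤ 28.

(⇐) Suppose 4 ∣ s and 21 ∣ s. Any common multiple of 4 and 21 is a multiple of their lcm; here gcd(4, 21) = 1, so lcm(4, 21) = 4·21 = 84, so 84 ∣ s. Since 28 ∣ 84, it follows that 28 ∣ s.

(⇒) fails; (⇐) holds.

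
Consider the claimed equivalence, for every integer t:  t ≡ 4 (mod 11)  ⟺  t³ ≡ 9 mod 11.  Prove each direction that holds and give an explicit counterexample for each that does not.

Both implications hold.

Forward direction. Suppose t ≡ 4 (mod 11). Write t = 11j + 4. Then (11j + 4)³ = 1331j³ + 1452j² + 528j + 64 = 11(121j³ + 132j² + 48j + 5) + 9, so t³ ≡ 9 (mod 11).

Converse. For the converse, argue contrapositively. If t ≢ 4 (mod 11), then t is congruent to one of 0, 1, 2, 3, 5, 6, 7, 8, 9, 10 modulo 11, and these give t³ ≡ 0, 1, 8, 5, 4, 7, 2, 6, 3, 10 respectively — never 9.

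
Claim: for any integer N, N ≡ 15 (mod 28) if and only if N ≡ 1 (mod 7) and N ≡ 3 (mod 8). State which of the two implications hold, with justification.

(⇒) fails; (⇐) holds.

[⇒] This fails: N = 15 gives 15 ≡ 15 (mod 28) but 15 ≡ 7 (mod 8), so the conjunction on the right does not hold.

[⇐] Conversely, if N ≡ 1 (mod 7) and N ≡ 3 (mod 8), then by the Chinese remainder theorem N ≡ 43 (mod 56). Since 43 ≡ 15 (mod 28) and 28 ∣ 56, we get N ≡ 15 (mod 28).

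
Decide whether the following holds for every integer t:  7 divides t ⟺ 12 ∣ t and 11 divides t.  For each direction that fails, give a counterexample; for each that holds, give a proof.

[⇒] This fails: take t = 7. Certainly 7 ∣ 7, but 12 ∤ 7.

[⇐] This fails: take t = 132. Both 12 ∣ 132 and 11 ∣ 132, yet 132 is not a multiple of 7 (since 132 = 18·7 + 6), so 7 ∤ 132.

Both directions fail.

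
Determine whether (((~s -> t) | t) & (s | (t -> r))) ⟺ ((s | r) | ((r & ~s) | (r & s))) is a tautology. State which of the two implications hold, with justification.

[⇒] Assume the antecedent. If s is true, (s | r) | ((r & ~s) | (r & s)) reduces to true regardless of the other variables. If s is false, the antecedent forces (s = F, r = T, t = T), and (s | r) | ((r & ~s) | (r & s)) holds there. Either way (s | r) | ((r & ~s) | (r & s)) holds.

[⇐] This fails. Under s = F, r = T, t = F, the left side is false but the right side is true.

Only the forward direction holds.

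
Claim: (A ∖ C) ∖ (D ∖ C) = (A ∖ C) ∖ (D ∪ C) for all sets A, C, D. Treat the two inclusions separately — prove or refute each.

Reverse inclusion. Let x ∈ (A ∖ C) ∖ (D ∪ C). Then x ∈ A and x ∉ C, D, from which x ∈ (A ∖ C) ∖ (D ∖ C).

Forward inclusion. Let x ∈ (A ∖ C) ∖ (D ∖ C). Then x ∈ A and x ∉ C, D, from which x ∈ (A ∖ C) ∖ (D ∪ C).

Both inclusions hold.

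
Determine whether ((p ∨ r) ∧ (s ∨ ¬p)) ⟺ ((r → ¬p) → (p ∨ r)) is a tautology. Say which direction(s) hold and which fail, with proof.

(→) Assume the antecedent. If r is true, (r → ¬p) → (p ∨ r) reduces to true regardless of the other variables. If r is false, the antecedent forces (r = F, s = T, p = T), and (r → ¬p) → (p ∨ r) holds there. Either way (r → ¬p) → (p ∨ r) holds.

(←) This fails. Under r = F, s = F, p = T, the left side is false but the right side is true.

(⇒) holds; (⇐) fails.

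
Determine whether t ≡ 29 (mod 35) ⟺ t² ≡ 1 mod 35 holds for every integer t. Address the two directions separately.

The forward direction holds; the converse fails.

(→) Suppose t ≡ 29 (mod 35). Write t = 35j + 29. Then (35j + 29)² = 1225j² + 2030j + 841 = 35(35j² + 58j + 24) + 1, so t² ≡ 1 (mod 35).

(←) This fails: take t = 1. Then 1² = 1 ≡ 1 (mod 35), yet 1 ≡ 1 (mod 35), not 29.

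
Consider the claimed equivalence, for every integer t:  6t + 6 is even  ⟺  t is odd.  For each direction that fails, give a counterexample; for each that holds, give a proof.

Not equivalent: only (⇐) holds.

(⇒) This fails: take t = 6. Then 6t + 6 = 42, which is even, yet t = 6 is even, not odd.

(⇐) Suppose t is odd. Since 6 is even, 6t is even for every t, so 6t + 6 has the same parity as 6, which is even. Hence 6t + 6 is even.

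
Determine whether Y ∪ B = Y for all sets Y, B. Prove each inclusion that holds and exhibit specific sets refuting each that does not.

Only the reverse inclusion holds.

(⊆) This inclusion fails. Take Y = ∅, B = {1}; then 1 ∈ Y ∪ B but 1 ∉ Y.

(⊇) Let x ∈ Y. Then either x ∈ Y and x ∉ B; or x ∈ Y ∩ B. In each case x ∈ Y ∪ B, so Y ⊆ Y ∪ B.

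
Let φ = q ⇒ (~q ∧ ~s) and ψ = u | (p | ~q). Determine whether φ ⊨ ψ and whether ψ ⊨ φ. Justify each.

(⇐) This fails. Under s = F, p = T, q = T, u = F, the left side is false but the right side is true.

(⇒) Assume the antecedent. If q is true, the antecedent cannot hold. If q is false, u | (p | ~q) reduces to true regardless of the other variables. Either way u | (p | ~q) holds.

(⇒) holds; (⇐) fails.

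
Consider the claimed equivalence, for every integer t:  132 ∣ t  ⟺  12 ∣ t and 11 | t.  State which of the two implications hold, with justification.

(⇒) If 132 ∣ t, write t = 132q. Since 132 = 11·12, t = 12·(11q), so 12 ∣ t; and since 132 = 12·11, t = 11·(12q), so 11 ∣ t.

(⇐) Suppose 12 ∣ t and 11 ∣ t. Any common multiple of 12 and 11 is a multiple of their lcm; here gcd(12, 11) = 1, so lcm(12, 11) = 12·11 = 132, so 132 ∣ t.

Both directions hold.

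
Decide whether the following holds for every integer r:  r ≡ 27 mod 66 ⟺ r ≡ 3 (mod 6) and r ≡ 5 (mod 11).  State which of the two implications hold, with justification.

Forward direction. Suppose r ≡ 27 (mod 66); write r = 66j + 27. Since 6 ∣ 66, reducing mod 6 gives r ≡ 27 ≡ 3 (mod 6); since 11 ∣ 66, reducing mod 11 gives r ≡ 27 ≡ 5 (mod 11).

Converse. If r ≡ 3 (mod 6) and r ≡ 5 (mod 11), then by the Chinese remainder theorem r ≡ 27 (mod 66). This is exactly r ≡ 27 (mod 66).

Equivalent; both directions hold.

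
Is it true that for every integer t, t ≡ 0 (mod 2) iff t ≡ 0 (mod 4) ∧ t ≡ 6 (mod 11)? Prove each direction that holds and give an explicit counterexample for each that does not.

The forward direction fails; the converse holds.

[⇒] This fails: t = 0 gives 0 ≡ 0 (mod 2) but 0 ≡ 0 (mod 11), so the conjunction on the right does not hold.

[⇐] Conversely, if t ≡ 0 (mod 4) and t ≡ 6 (mod 11), then by the Chinese remainder theorem t ≡ 28 (mod 44). Since 28 ≡ 0 (mod 2) and 2 ∣ 44, we get t ≡ 0 (mod 2).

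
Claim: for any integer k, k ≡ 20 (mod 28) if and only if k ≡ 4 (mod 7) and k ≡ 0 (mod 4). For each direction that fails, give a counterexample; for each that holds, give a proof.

Neither implication holds.

(⟹) This fails: k = 20 gives 20 ≡ 20 (mod 28) but 20 ≡ 6 (mod 7), so the conjunction on the right does not hold.

(⟸) This fails: k = 4 satisfies both congruences on the right (4 ≡ 4 mod 7 and 4 ≡ 0 mod 4) yet 4 ≡ 4 (mod 28), not 20.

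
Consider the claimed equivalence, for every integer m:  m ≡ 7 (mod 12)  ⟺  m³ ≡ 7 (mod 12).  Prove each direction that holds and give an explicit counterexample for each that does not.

(⇒) Suppose m ≡ 7 (mod 12). Write m = 12j + 7. Then (12j + 7)³ = 1728j³ + 3024j² + 1764j + 343 = 12(144j³ + 252j² + 147j + 28) + 7, so m³ ≡ 7 (mod 12).

(⇐) Conversely, suppose m³ ≡ 7 (mod 12). The only residue r in {0, …, 11} with r³ ≡ 7 (mod 12) is r = 7, so m ≡ 7 (mod 12).

Equivalent; both directions hold.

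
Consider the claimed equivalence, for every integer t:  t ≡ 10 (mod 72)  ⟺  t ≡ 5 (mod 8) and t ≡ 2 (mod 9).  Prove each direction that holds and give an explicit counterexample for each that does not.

(→) This fails: t = 10 gives 10 ≡ 10 (mod 72) but 10 ≡ 2 (mod 8), so the conjunction on the right does not hold.

(←) This fails: t = 29 satisfies both congruences on the right (29 ≡ 5 mod 8 and 29 ≡ 2 mod 9) yet 29 ≡ 29 (mod 72), not 10.

(⇒) fails and (⇐) fails.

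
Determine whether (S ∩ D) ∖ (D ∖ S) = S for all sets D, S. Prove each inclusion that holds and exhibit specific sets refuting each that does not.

(⊆) Let x ∈ (S ∩ D) ∖ (D ∖ S). Then x ∈ D ∩ S, from which x ∈ S.

(⊇) This inclusion fails. Take D = ∅, S = {1}; then 1 ∈ S but 1 ∉ (S ∩ D) ∖ (D ∖ S).

Only the forward inclusion holds.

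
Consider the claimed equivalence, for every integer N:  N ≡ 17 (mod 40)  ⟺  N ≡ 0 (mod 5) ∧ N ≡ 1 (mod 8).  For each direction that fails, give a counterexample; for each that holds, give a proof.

(⇒) This fails: N = 17 gives 17 ≡ 17 (mod 40) but 17 ≡ 2 (mod 5), so the conjunction on the right does not hold.

(⇐) This fails: N = 25 satisfies both congruences on the right (25 ≡ 0 mod 5 and 25 ≡ 1 mod 8) yet 25 ≡ 25 (mod 40), not 17.

Neither implication holds.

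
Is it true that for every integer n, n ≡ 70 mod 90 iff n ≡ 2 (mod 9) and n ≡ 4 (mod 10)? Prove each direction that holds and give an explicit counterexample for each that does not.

Forward direction. This fails: n = 70 gives 70 ≡ 70 (mod 90) but 70 ≡ 7 (mod 9), so the conjunction on the right does not hold.

Converse. This fails: n = 74 satisfies both congruences on the right (74 ≡ 2 mod 9 and 74 ≡ 4 mod 10) yet 74 ≡ 74 (mod 90), not 70.

Neither direction holds.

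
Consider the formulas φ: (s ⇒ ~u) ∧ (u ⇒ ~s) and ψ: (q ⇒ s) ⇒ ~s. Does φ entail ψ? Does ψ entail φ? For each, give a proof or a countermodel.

Only the converse holds.

[⇒] This fails. Under s = T, u = F, q = F, the left side is true but the right side is false.

[⇐] Assume the antecedent. If s is true, the antecedent cannot hold. If s is false, (s ⇒ ~u) ∧ (u ⇒ ~s) reduces to true regardless of the other variables. Either way (s ⇒ ~u) ∧ (u ⇒ ~s) holds.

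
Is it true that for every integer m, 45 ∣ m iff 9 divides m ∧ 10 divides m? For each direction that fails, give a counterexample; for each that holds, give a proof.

(⇒) fails; (⇐) holds.

(→) This fails: take m = 45. Certainly 45 ∣ 45, but 10 ∤ 45.

(←) Suppose 9 ∣ m and 10 ∣ m. Any common multiple of 9 and 10 is a multiple of their lcm; here gcd(9, 10) = 1, so lcm(9, 10) = 9·10 = 90, so 90 ∣ m. Since 45 ∣ 90, it follows that 45 ∣ m.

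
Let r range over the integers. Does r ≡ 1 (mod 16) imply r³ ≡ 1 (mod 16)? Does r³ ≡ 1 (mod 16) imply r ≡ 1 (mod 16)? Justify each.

Both implications hold.

(⇒) Suppose r ≡ 1 (mod 16). Write r = 16j + 1. Then (16j + 1)³ = 4096j³ + 768j² + 48j + 1 = 16(256j³ + 48j² + 3j) + 1, so r³ ≡ 1 (mod 16).

(⇐) Conversely, suppose r³ ≡ 1 (mod 16). The only residue r in {0, …, 15} with r³ ≡ 1 (mod 16) is r = 1, so r ≡ 1 (mod 16).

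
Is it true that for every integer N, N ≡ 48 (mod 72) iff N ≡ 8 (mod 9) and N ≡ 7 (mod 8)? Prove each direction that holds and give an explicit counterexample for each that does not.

(⇒) fails and (⇐) fails.

Forward direction. This fails: N = 48 gives 48 ≡ 48 (mod 72) but 48 ≡ 3 (mod 9), so the conjunction on the right does not hold.

Converse. This fails: N = 71 satisfies both congruences on the right (71 ≡ 8 mod 9 and 71 ≡ 7 mod 8) yet 71 ≡ 71 (mod 72), not 48.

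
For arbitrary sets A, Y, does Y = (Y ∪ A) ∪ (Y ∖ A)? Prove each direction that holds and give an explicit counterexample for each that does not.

(⊆) holds; (⊇) fails.

(⟹) Let x ∈ Y. Then either x ∈ Y and x ∉ A; or x ∈ A ∩ Y. In each case x ∈ (Y ∪ A) ∪ (Y ∖ A), so Y ⊆ (Y ∪ A) ∪ (Y ∖ A).

(⟸) This inclusion fails. Take A = {1}, Y = ∅; then 1 ∈ (Y ∪ A) ∪ (Y ∖ A) but 1 ∉ Y.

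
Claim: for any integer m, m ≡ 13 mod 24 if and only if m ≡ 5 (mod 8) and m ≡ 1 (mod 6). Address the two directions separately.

Forward direction. Suppose m ≡ 13 (mod 24); write m = 24j + 13. Since 8 ∣ 24, reducing mod 8 gives m ≡ 13 ≡ 5 (mod 8); since 6 ∣ 24, reducing mod 6 gives m ≡ 13 ≡ 1 (mod 6).

Converse. If m ≡ 5 (mod 8) and m ≡ 1 (mod 6), then by the Chinese remainder theorem m ≡ 13 (mod 24). This is exactly m ≡ 13 (mod 24).

The biconditional holds.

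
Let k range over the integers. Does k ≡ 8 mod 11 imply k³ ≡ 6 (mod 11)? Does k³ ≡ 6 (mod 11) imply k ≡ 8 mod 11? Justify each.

(⟹) Suppose k ≡ 8 mod 11. Write k = 11j + 8. Then (11j + 8)³ = 1331j³ + 2904j² + 2112j + 512 = 11(121j³ + 264j² + 192j + 46) + 6, so k³ ≡ 6 (mod 11).

(⟸) For the converse, argue contrapositively. If k ≢ 8 (mod 11), then k is congruent to one of 0, 1, 2, 3, 4, 5, 6, 7, 9, 10 modulo 11, and these give k³ ≡ 0, 1, 8, 5, 9, 4, 7, 2, 3, 10 respectively — never 6.

Equivalent; both directions hold.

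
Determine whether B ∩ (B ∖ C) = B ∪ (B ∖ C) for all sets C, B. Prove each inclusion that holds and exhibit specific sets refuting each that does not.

(⟸) This inclusion fails. Take C = {1}, B = {1}; then 1 ∈ B ∪ (B ∖ C) but 1 ∉ B ∩ (B ∖ C).

(⟹) Let x ∈ B ∩ (B ∖ C). Then x ∈ B and x ∉ C, from which x ∈ B ∪ (B ∖ C).

(⊆) holds; (⊇) fails.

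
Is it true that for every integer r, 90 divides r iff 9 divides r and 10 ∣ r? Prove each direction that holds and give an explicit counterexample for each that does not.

(→) If 90 ∣ r, write r = 90q. Since 90 = 10·9, r = 9·(10q), so 9 ∣ r; and since 90 = 9·10, r = 10·(9q), so 10 ∣ r.

(←) Suppose 9 ∣ r and 10 ∣ r. Any common multiple of 9 and 10 is a multiple of their lcm; here gcd(9, 10) = 1, so lcm(9, 10) = 9·10 = 90, so 90 ∣ r.

Both directions hold.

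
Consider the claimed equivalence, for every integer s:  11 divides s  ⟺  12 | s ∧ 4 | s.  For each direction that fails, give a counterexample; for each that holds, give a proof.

(→) This fails: take s = 11. Certainly 11 ∣ 11, but 12 ∤ 11.

(←) This fails: take s = 12. Both 12 ∣ 12 and 4 ∣ 12, yet 12 is not a multiple of 11 (since 12 = 1·11 + 1), so 11 ∤ 12.

(⇒) fails and (⇐) fails.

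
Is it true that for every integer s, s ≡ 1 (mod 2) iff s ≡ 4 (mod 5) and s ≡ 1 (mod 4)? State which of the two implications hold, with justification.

Only the reverse direction holds.

(⟹) This fails: s = 1 gives 1 ≡ 1 (mod 2) but 1 ≡ 1 (mod 5), so the conjunction on the right does not hold.

(⟸) Conversely, if s ≡ 4 (mod 5) and s ≡ 1 (mod 4), then by the Chinese remainder theorem s ≡ 9 (mod 20). Since 9 ≡ 1 (mod 2) and 2 ∣ 20, we get s ≡ 1 (mod 2).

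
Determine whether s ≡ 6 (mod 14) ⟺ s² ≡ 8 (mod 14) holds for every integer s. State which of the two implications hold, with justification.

(⟹) Suppose s ≡ 6 (mod 14). Write s = 14j + 6. Then (14j + 6)² = 196j² + 168j + 36 = 14(14j² + 12j + 2) + 8, so s² ≡ 8 (mod 14).

(⟸) This fails: take s = 8. Then 8² = 64 ≡ 8 (mod 14), yet 8 ≡ 8 (mod 14), not 6.

Only the forward implication holds.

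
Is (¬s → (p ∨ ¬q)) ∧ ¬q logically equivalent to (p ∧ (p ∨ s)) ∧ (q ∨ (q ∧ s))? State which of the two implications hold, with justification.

(→) This fails. Under q = F, p = F, s = F, the left side is true but the right side is false.

(←) This fails. Under q = T, p = T, s = F, the left side is false but the right side is true.

(⇒) fails and (⇐) fails.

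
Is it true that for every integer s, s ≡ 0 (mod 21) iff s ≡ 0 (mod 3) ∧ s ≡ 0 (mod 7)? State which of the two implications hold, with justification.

(⟹) Suppose s ≡ 0 (mod 21); write s = 21j + 0. Since 3 ∣ 21, reducing mod 3 gives s ≡ 0 (mod 3); since 7 ∣ 21, reducing mod 7 gives s ≡ 0 (mod 7).

(⟸) Conversely, if s ≡ 0 (mod 3) and s ≡ 0 (mod 7), then by the Chinese remainder theorem s ≡ 0 (mod 21). This is exactly s ≡ 0 (mod 21).

Both implications hold.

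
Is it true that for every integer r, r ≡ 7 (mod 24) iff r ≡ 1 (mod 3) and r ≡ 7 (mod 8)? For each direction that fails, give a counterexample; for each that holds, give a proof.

(⟹) Suppose r ≡ 7 (mod 24); write r = 24j + 7. Since 3 ∣ 24, reducing mod 3 gives r ≡ 7 ≡ 1 (mod 3); since 8 ∣ 24, reducing mod 8 gives r ≡ 7 (mod 8).

(⟸) Conversely, if r ≡ 1 (mod 3) and r ≡ 7 (mod 8), then by the Chinese remainder theorem r ≡ 7 (mod 24). This is exactly r ≡ 7 (mod 24).

Both directions hold; the statement is true.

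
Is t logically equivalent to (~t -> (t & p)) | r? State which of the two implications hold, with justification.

(⇒) holds; (⇐) fails.

[⇐] This fails. Under t = F, p = F, r = T, the left side is false but the right side is true.

[⇒] Assume the antecedent. If t is true, (~t -> (t & p)) | r reduces to true regardless of the other variables. If t is false, the antecedent cannot hold. Either way (~t -> (t & p)) | r holds.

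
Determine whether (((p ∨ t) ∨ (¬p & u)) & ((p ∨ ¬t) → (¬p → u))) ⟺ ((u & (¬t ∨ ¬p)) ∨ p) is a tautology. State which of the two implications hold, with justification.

Only the reverse direction holds.

Forward direction. This fails. Under u = F, p = F, t = T, the left side is true but the right side is false.

Converse. Assume the antecedent. If u is true, the consequent reduces to true regardless of the other variables. If u is false, the antecedent forces (u = F, p = T, t = F) or (u = F, p = T, t = T), and the consequent holds there. Either way the consequent holds.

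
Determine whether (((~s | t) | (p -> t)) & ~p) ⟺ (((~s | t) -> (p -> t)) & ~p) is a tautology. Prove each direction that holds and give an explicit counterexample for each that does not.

The biconditional holds.

(⇒) Assume the antecedent. If s is true, the antecedent forces (s = T, p = F, t = F) or (s = T, p = F, t = T), and ((~s | t) -> (p -> t)) & ~p holds there. If s is false, the antecedent forces (s = F, p = F, t = F) or (s = F, p = F, t = T), and ((~s | t) -> (p -> t)) & ~p holds there. Either way ((~s | t) -> (p -> t)) & ~p holds.

(⇐) Assume the antecedent. If s is true, the antecedent forces (s = T, p = F, t = F) or (s = T, p = F, t = T), and ((~s | t) | (p -> t)) & ~p holds there. If s is false, the antecedent forces (s = F, p = F, t = F) or (s = F, p = F, t = T), and ((~s | t) | (p -> t)) & ~p holds there. Either way ((~s | t) | (p -> t)) & ~p holds.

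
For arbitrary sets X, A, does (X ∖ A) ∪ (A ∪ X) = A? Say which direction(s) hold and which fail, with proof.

(⊆) fails; (⊇) holds.

Reverse inclusion. Let x ∈ A. Then either x ∈ A and x ∉ X; or x ∈ X ∩ A. In each case x ∈ (X ∖ A) ∪ (A ∪ X), so A ⊆ (X ∖ A) ∪ (A ∪ X).

Forward inclusion. This inclusion fails. Take X = {1}, A = ∅; then 1 ∈ (X ∖ A) ∪ (A ∪ X) but 1 ∉ A.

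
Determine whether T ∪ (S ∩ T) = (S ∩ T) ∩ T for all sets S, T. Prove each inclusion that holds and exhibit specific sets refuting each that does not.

(⊆) fails; (⊇) holds.

Forward inclusion. This inclusion fails. Take S = ∅, T = {1}; then 1 ∈ T ∪ (S ∩ T) but 1 ∉ (S ∩ T) ∩ T.

Reverse inclusion. Let x ∈ (S ∩ T) ∩ T. Then x ∈ S ∩ T, from which x ∈ T ∪ (S ∩ T).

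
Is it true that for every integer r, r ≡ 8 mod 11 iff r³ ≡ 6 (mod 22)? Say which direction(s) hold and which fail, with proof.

Not equivalent: only (⇐) holds.

(⇒) This fails: take r = 19. Then 19 ≡ 8 (mod 11), but 19³ = 6859 ≡ 17 (mod 22), not 6.

(⇐) Conversely, the residues r modulo 22 with r³ ≡ 6 (mod 22) are exactly {8}, and each is ≡ 8 (mod 11).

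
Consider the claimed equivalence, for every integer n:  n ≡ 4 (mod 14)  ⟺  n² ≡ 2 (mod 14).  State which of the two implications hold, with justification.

Not equivalent: only (⇒) holds.

(⟹) Suppose n ≡ 4 (mod 14). Write n = 14j + 4. Then (14j + 4)² = 196j² + 112j + 16 = 14(14j² + 8j + 1) + 2, so n² ≡ 2 (mod 14).

(⟸) This fails: take n = 10. Then 10² = 100 ≡ 2 (mod 14), yet 10 ≡ 10 (mod 14), not 4.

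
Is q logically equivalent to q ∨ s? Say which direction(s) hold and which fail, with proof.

Forward direction. Assume the antecedent. If q is true, q ∨ s reduces to true regardless of the other variables. If q is false, the antecedent cannot hold. Either way q ∨ s holds.

Converse. This fails. Under q = F, s = T, the left side is false but the right side is true.

The forward direction holds; the converse fails.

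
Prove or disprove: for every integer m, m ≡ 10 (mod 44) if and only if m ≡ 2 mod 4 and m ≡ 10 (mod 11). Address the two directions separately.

Both directions hold; the statement is true.

(←) If m ≡ 2 (mod 4) and m ≡ 10 (mod 11), then by the Chinese remainder theorem m ≡ 10 (mod 44). This is exactly m ≡ 10 (mod 44).

(→) Suppose m ≡ 10 (mod 44); write m = 44j + 10. Since 4 ∣ 44, reducing mod 4 gives m ≡ 10 ≡ 2 (mod 4); since 11 ∣ 44, reducing mod 11 gives m ≡ 10 (mod 11).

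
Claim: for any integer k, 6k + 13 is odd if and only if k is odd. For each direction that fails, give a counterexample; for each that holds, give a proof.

Only the reverse direction holds.

(⟹) This fails: take k = 6. Then 6k + 13 = 49, which is odd, yet k = 6 is even, not odd.

(⟸) Suppose k is odd. Since 6 is even, 6k is even for every k, so 6k + 13 has the same parity as 13, which is odd. Hence 6k + 13 is odd.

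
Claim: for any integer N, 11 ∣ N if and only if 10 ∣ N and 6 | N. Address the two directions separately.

(→) This fails: take N = 11. Certainly 11 ∣ 11, but 10 ∤ 11.

(←) This fails: take N = 30. Both 10 ∣ 30 and 6 ∣ 30, yet 30 is not a multiple of 11 (since 30 = 2·11 + 8), so 11 ∤ 30.

Neither direction holds.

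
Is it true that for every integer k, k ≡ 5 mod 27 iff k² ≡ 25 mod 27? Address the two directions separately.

Only the forward implication holds.

(⇒) Suppose k ≡ 5 mod 27. Write k = 27j + 5. Then (27j + 5)² = 729j² + 270j + 25 = 27(27j² + 10j) + 25, so k² ≡ 25 (mod 27).

(⇐) This fails: take k = 22. Then 22² = 484 ≡ 25 (mod 27), yet 22 ≡ 22 (mod 27), not 5.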